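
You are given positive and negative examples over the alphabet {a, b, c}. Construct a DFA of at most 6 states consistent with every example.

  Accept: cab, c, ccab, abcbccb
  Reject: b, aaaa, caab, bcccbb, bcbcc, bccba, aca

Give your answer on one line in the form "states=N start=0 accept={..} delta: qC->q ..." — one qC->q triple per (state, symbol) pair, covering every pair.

Fold the examples into a partial DFA from state 0: repeatedly fix the first undefined (state, symbol) met by the shortest-then-alphabetical prefix, trying targets in increasing order and rejecting any under which an Accept and a Reject string meet in one state with the same remainder; add a state when all current targets are rejected. Accepting states are where Accept strings end.
a: 0a undefined. 0a->0: ok.
b: 0b undefined. 0b->0: ok.
c: 0c undefined. 0c->0: no, cab/b meet in 0. Open state 1: 0c->1.
ca: 1a undefined. 1a->0: no, cab/b meet in 0. 1a->1: no, cab/caab meet in 1 with "b" left. Open state 2: 1a->2.
cc: 1c undefined. 1c->0: no, ccab/b meet in 0. 1c->1: ok.
bcb: 1b undefined. 1b->0: no, c/bcbcc meet in 1. 1b->1: no, c/bcccbb meet in 1. 1b->2: no, cab/bcccbb meet in 2 with "b" left. Open state 3: 1b->3.
caa: 2a undefined. 2a->0: ok.
cab: 2b undefined. 2b->0: no, cab/b meet in 0. 2b->1: ok.
bcbc: 3c undefined. 3c->0: no, cab/bcbcc meet in 1. 3c->1: no, cab/bcbcc meet in 1. 3c->2: ok.
bcbcc: 2c undefined. 2c->0: no, abcbccb/b meet in 0. 2c->1: no, cab/bcbcc meet in 1. 2c->2: ok.
bccba: 3a undefined. 3a->0: ok.
bcccbb: 3b undefined. 3b->0: ok.
All examples now run through 4 states with every (state, symbol) defined. Accept strings end in {1}, Reject strings end in {0,2}; accept={1}.

states=4 start=0 accept={1} delta: 0a->0 0b->0 0c->1 1a->2 1b->3 1c->1 2a->0 2b->1 2c->2 3a->0 3b->0 3c->2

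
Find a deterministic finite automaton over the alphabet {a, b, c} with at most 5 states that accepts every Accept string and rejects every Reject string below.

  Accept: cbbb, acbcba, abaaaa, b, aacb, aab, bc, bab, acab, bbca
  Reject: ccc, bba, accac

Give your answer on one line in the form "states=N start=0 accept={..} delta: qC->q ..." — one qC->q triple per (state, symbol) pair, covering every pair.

State merging on the prefix tree: take the shortest (then alphabetical) example prefix whose next move is undefined and point that move at state 0, else 1, else 2, ...; a target is out if some Accept/Reject pair would then sit in one state with the same input left (inseparable). If every existing state is out, open a new one.
a: 0a undefined. 0a->0: ok.
b: 0b undefined. 0b->0: no, abaaaa/bba meet in 0. Open state 1: 0b->1.
c: 0c undefined. 0c->0: ok.
ba: 1a undefined. 1a->0: no, abaaaa/ccc meet in 0. 1a->1: ok.
bb: 1b undefined. 1b->0: no, bab/ccc meet in 0. 1b->1: no, cbbb/bba meet in 1. Open state 2: 1b->2.
bc: 1c undefined. 1c->0: no, bc/ccc meet in 0. 1c->1: no, acbcba/bba meet in 2 with "a" left. 1c->2: ok.
bba: 2a undefined. 2a->0: ok.
bbc: 2c undefined. 2c->0: no, bbca/ccc meet in 0. 2c->1: ok.
cbbb: 2b undefined. 2b->0: no, cbbb/ccc meet in 0. 2b->1: ok.
All examples now run through 3 states with every (state, symbol) defined. Accept strings end in {1,2}, Reject strings end in {0}; accept={1,2}.

states=3 start=0 accept={1,2} delta: 0a->0 0b->1 0c->0 1a->1 1b->2 1c->2 2a->0 2b->1 2c->1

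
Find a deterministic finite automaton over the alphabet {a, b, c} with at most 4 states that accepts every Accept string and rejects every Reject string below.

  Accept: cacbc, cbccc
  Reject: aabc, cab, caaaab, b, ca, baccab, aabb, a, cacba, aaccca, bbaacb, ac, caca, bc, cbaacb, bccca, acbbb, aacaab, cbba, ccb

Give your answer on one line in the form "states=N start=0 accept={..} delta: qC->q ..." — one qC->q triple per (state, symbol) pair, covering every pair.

State merging on the prefix tree: take the shortest (then alphabetical) example prefix whose next move is undefined and point that move at state 0, else 1, else 2, ...; a target is out if some Accept/Reject pair would then sit in one state with the same input left (inseparable). If every existing state is out, open a new one.
a: 0a undefined. 0a->0: ok.
b: 0b undefined. 0b->0: ok.
c: 0c undefined. 0c->0: no, cacbc/aabc meet in 0. Open state 1: 0c->1.
ca: 1a undefined. 1a->0: ok.
cb: 1b undefined. 1b->0: no, cacbc/aabc meet in 1. 1b->1: ok.
cc: 1c undefined. 1c->0: no, cacbc/cab meet in 0. 1c->1: no, cacbc/aabc meet in 1. Open state 2: 1c->2.
ccb: 2b undefined. 2b->0: ok.
bccc: 2c undefined. 2c->0: no, cbccc/aabc meet in 1. 2c->1: ok.
bacca: 2a undefined. 2a->0: ok.
All examples now run through 3 states with every (state, symbol) defined. Accept strings end in {2}, Reject strings end in {0,1}; accept={2}.

states=3 start=0 accept={2} delta: 0a->0 0b->0 0c->1 1a->0 1b->1 1c->2 2a->0 2b->0 2c->1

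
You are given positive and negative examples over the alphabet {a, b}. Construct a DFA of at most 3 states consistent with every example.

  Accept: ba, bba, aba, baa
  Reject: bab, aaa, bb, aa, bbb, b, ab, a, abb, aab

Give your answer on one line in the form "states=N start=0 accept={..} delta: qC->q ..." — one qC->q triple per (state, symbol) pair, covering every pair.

states=3 start=0 accept={2} delta: 0a->0 0b->1 1a->2 1b->1 2a->2 2b->0

State merging on the prefix tree: take the shortest (then alphabetical) example prefix whose next move is undefined and point that move at state 0, else 1, else 2, ...; a target is out if some Accept/Reject pair would then sit in one state with the same input left (inseparable). If every existing state is out, open a new one.
a: 0a undefined. 0a->0: ok.
b: 0b undefined. 0b->0: no, ba/bab meet in 0. Open state 1: 0b->1.
ba: 1a undefined. 1a->0: no, ba/aaa meet in 0. 1a->1: no, ba/b meet in 1. Open state 2: 1a->2.
bb: 1b undefined. 1b->0: no, bba/aaa meet in 0. 1b->1: ok.
baa: 2a undefined. 2a->0: no, baa/aaa meet in 0. 2a->1: no, baa/bb meet in 1. 2a->2: ok.
bab: 2b undefined. 2b->0: ok.
All examples now run through 3 states with every (state, symbol) defined. Accept strings end in {2}, Reject strings end in {0,1}; accept={2}.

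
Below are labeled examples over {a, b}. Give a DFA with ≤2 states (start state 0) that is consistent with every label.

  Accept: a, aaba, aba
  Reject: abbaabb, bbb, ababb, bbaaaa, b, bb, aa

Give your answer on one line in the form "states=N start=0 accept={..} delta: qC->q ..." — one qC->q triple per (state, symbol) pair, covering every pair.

State merging on the prefix tree: take the shortest (then alphabetical) example prefix whose next move is undefined and point that move at state 0, else 1, else 2, ...; a target is out if some Accept/Reject pair would then sit in one state with the same input left (inseparable). If every existing state is out, open a new one.
a: 0a undefined. 0a->0: no, a/aa meet in 0. Open state 1: 0a->1.
b: 0b undefined. 0b->0: ok.
aa: 1a undefined. 1a->0: ok.
ab: 1b undefined. 1b->0: ok.
All examples now run through 2 states with every (state, symbol) defined. Accept strings end in {1}, Reject strings end in {0}; accept={1}.

states=2 start=0 accept={1} delta: 0a->1 0b->0 1a->0 1b->0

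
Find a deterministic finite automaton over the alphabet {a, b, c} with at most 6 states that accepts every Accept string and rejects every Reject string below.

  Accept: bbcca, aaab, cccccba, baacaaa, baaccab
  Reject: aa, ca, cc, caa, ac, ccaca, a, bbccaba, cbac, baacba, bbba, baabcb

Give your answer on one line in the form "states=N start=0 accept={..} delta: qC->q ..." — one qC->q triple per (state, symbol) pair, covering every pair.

states=4 start=0 accept={1} delta: 0a->0 0b->1 0c->0 1a->1 1b->2 1c->3 2a->0 2b->0 2c->1 3a->1 3b->0 3c->0

Fold the examples into a partial DFA from state 0: repeatedly fix the first undefined (state, symbol) met by the shortest-then-alphabetical prefix, trying targets in increasing order and rejecting any under which an Accept and a Reject string meet in one state with the same remainder; add a state when all current targets are rejected. Accepting states are where Accept strings end.
a: 0a undefined. 0a->0: ok.
b: 0b undefined. 0b->0: no, aaab/aa meet in 0. Open state 1: 0b->1.
c: 0c undefined. 0c->0: ok.
ba: 1a undefined. 1a->0: no, cccccba/aa meet in 0. 1a->1: ok.
bb: 1b undefined. 1b->0: no, bbcca/aa meet in 0. 1b->1: no, aaab/bbba meet in 1. Open state 2: 1b->2.
bbb: 2b undefined. 2b->0: ok.
bbc: 2c undefined. 2c->0: no, bbcca/aa meet in 0. 2c->1: ok.
baac: 1c undefined. 1c->0: no, bbcca/aa meet in 0. 1c->1: no, bbcca/cbac meet in 1. 1c->2: no, baaccab/cbac meet in 2. Open state 3: 1c->3.
baaca: 3a undefined. 3a->0: no, bbcca/aa meet in 0. 3a->1: ok.
baacb: 3b undefined. 3b->0: ok.
baacc: 3c undefined. 3c->0: ok.
bbccaba: 2a undefined. 2a->0: ok.
All examples now run through 4 states with every (state, symbol) defined. Accept strings end in {1}, Reject strings end in {0,2,3}; accept={1}.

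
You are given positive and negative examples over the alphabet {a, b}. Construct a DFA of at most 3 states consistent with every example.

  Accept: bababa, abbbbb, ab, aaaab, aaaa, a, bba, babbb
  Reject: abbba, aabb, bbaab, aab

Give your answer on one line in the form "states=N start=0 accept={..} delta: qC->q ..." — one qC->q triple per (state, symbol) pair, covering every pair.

Fold the examples into a partial DFA from state 0: repeatedly fix the first undefined (state, symbol) met by the shortest-then-alphabetical prefix, trying targets in increasing order and rejecting any under which an Accept and a Reject string meet in one state with the same remainder; add a state when all current targets are rejected. Accepting states are where Accept strings end.
a: 0a undefined. 0a->0: no, ab/aab meet in 0 with "b" left. Open state 1: 0a->1.
b: 0b undefined. 0b->0: ok.
aa: 1a undefined. 1a->0: no, aaaab/aabb meet in 0. 1a->1: no, ab/bbaab meet in 1 with "b" left. Open state 2: 1a->2.
ab: 1b undefined. 1b->0: no, bababa/abbba meet in 1. 1b->1: ok.
aaa: 2a undefined. 2a->0: ok.
aab: 2b undefined. 2b->0: ok.
All examples now run through 3 states with every (state, symbol) defined. Accept strings end in {1}, Reject strings end in {0,2}; accept={1}.

states=3 start=0 accept={1} delta: 0a->1 0b->0 1a->2 1b->1 2a->0 2b->0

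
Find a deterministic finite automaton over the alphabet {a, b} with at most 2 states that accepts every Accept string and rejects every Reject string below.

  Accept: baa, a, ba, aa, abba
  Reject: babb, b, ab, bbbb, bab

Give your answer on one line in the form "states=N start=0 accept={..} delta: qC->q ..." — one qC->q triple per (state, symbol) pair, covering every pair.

Grow the machine one transition at a time. Run the examples from 0; the earliest place one falls off (shortest prefix, ties alphabetical) gets sent to the lowest-numbered state that keeps every Accept/Reject pair distinguishable — a pair clashes when both reach the same state with identical unread suffix — and to a fresh state only if none does.
a: 0a undefined. 0a->0: ok.
b: 0b undefined. 0b->0: no, baa/babb meet in 0. Open state 1: 0b->1.
ba: 1a undefined. 1a->0: ok.
bb: 1b undefined. 1b->0: no, baa/babb meet in 0. 1b->1: ok.
All examples now run through 2 states with every (state, symbol) defined. Accept strings end in {0}, Reject strings end in {1}; accept={0}.

states=2 start=0 accept={0} delta: 0a->0 0b->1 1a->0 1b->1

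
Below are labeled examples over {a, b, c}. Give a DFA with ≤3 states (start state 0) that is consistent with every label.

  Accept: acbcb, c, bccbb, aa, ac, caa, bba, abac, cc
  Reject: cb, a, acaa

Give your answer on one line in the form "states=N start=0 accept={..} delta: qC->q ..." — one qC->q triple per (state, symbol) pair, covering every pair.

states=3 start=0 accept={0,2} delta: 0a->1 0b->1 0c->0 1a->0 1b->1 1c->2 2a->0 2b->2 2c->2

Fold the examples into a partial DFA from state 0: repeatedly fix the first undefined (state, symbol) met by the shortest-then-alphabetical prefix, trying targets in increasing order and rejecting any under which an Accept and a Reject string meet in one state with the same remainder; add a state when all current targets are rejected. Accepting states are where Accept strings end.
a: 0a undefined. 0a->0: no, aa/a meet in 0. Open state 1: 0a->1.
b: 0b undefined. 0b->0: no, bba/a meet in 1. 0b->1: ok.
c: 0c undefined. 0c->0: ok.
aa: 1a undefined. 1a->0: ok.
ab: 1b undefined. 1b->0: no, bba/cb meet in 1. 1b->1: ok.
ac: 1c undefined. 1c->0: no, acbcb/cb meet in 1. 1c->1: no, acbcb/cb meet in 1. Open state 2: 1c->2.
aca: 2a undefined. 2a->0: ok.
acb: 2b undefined. 2b->0: no, acbcb/cb meet in 1. 2b->1: no, acbcb/cb meet in 1. 2b->2: ok.
bcc: 2c undefined. 2c->0: no, acbcb/cb meet in 1. 2c->1: no, acbcb/cb meet in 1. 2c->2: ok.
All examples now run through 3 states with every (state, symbol) defined. Accept strings end in {0,2}, Reject strings end in {1}; accept={0,2}.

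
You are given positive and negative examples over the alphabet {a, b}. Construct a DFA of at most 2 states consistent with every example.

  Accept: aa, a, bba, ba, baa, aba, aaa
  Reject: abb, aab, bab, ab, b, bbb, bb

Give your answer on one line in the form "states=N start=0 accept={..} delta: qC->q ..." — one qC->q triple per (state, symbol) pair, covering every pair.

Grow the machine one transition at a time. Run the examples from 0; the earliest place one falls off (shortest prefix, ties alphabetical) gets sent to the lowest-numbered state that keeps every Accept/Reject pair distinguishable — a pair clashes when both reach the same state with identical unread suffix — and to a fresh state only if none does.
a: 0a undefined. 0a->0: ok.
b: 0b undefined. 0b->0: no, aa/abb meet in 0. Open state 1: 0b->1.
ba: 1a undefined. 1a->0: ok.
bb: 1b undefined. 1b->0: no, aa/abb meet in 0. 1b->1: ok.
All examples now run through 2 states with every (state, symbol) defined. Accept strings end in {0}, Reject strings end in {1}; accept={0}.

states=2 start=0 accept={0} delta: 0a->0 0b->1 1a->0 1b->1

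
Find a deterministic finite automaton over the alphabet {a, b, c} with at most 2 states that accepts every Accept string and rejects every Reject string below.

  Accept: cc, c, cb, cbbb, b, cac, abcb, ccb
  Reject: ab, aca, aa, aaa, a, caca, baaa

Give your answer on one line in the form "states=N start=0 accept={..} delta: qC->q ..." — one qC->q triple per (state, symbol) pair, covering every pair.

Grow the machine one transition at a time. Run the examples from 0; the earliest place one falls off (shortest prefix, ties alphabetical) gets sent to the lowest-numbered state that keeps every Accept/Reject pair distinguishable — a pair clashes when both reach the same state with identical unread suffix — and to a fresh state only if none does.
a: 0a undefined. 0a->0: no, b/ab meet in 0 with "b" left. Open state 1: 0a->1.
b: 0b undefined. 0b->0: ok.
c: 0c undefined. 0c->0: ok.
aa: 1a undefined. 1a->0: no, cc/aa meet in 0. 1a->1: ok.
ab: 1b undefined. 1b->0: no, cc/ab meet in 0. 1b->1: ok.
ac: 1c undefined. 1c->0: ok.
All examples now run through 2 states with every (state, symbol) defined. Accept strings end in {0}, Reject strings end in {1}; accept={0}.

states=2 start=0 accept={0} delta: 0a->1 0b->0 0c->0 1a->1 1b->1 1c->0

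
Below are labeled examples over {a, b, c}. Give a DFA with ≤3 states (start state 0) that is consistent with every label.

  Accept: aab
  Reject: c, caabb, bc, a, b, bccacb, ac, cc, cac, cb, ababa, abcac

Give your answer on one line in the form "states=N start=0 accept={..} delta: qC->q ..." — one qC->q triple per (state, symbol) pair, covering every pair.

State merging on the prefix tree: take the shortest (then alphabetical) example prefix whose next move is undefined and point that move at state 0, else 1, else 2, ...; a target is out if some Accept/Reject pair would then sit in one state with the same input left (inseparable). If every existing state is out, open a new one.
a: 0a undefined. 0a->0: no, aab/b meet in 0 with "b" left. Open state 1: 0a->1.
b: 0b undefined. 0b->0: ok.
c: 0c undefined. 0c->0: ok.
aa: 1a undefined. 1a->0: no, aab/c meet in 0. 1a->1: ok.
ab: 1b undefined. 1b->0: no, aab/c meet in 0. 1b->1: no, aab/caabb meet in 1. Open state 2: 1b->2.
ac: 1c undefined. 1c->0: ok.
aba: 2a undefined. 2a->0: ok.
abc: 2c undefined. 2c->0: ok.
caabb: 2b undefined. 2b->0: ok.
All examples now run through 3 states with every (state, symbol) defined. Accept strings end in {2}, Reject strings end in {0,1}; accept={2}.

states=3 start=0 accept={2} delta: 0a->1 0b->0 0c->0 1a->1 1b->2 1c->0 2a->0 2b->0 2c->0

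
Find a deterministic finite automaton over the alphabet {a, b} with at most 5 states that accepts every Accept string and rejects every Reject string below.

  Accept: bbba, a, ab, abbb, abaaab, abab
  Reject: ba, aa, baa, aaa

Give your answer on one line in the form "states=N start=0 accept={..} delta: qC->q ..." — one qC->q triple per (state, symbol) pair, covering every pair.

Fold the examples into a partial DFA from state 0: repeatedly fix the first undefined (state, symbol) met by the shortest-then-alphabetical prefix, trying targets in increasing order and rejecting any under which an Accept and a Reject string meet in one state with the same remainder; add a state when all current targets are rejected. Accepting states are where Accept strings end.
a: 0a undefined. 0a->0: no, a/aa meet in 0. Open state 1: 0a->1.
b: 0b undefined. 0b->0: no, bbba/ba meet in 1. 0b->1: ok.
aa: 1a undefined. 1a->0: no, a/baa meet in 1. 1a->1: no, a/ba meet in 1. Open state 2: 1a->2.
ab: 1b undefined. 1b->0: no, bbba/ba meet in 2. 1b->1: no, bbba/ba meet in 2. 1b->2: no, ab/ba meet in 2. Open state 3: 1b->3.
aaa: 2a undefined. 2a->0: ok.
aba: 3a undefined. 3a->0: ok.
abb: 3b undefined. 3b->0: ok.
abaaab: 2b undefined. 2b->0: no, abaaab/baa meet in 0. 2b->1: ok.
All examples now run through 4 states with every (state, symbol) defined. Accept strings end in {1,3}, Reject strings end in {0,2}; accept={1,3}.

states=4 start=0 accept={1,3} delta: 0a->1 0b->1 1a->2 1b->3 2a->0 2b->1 3a->0 3b->0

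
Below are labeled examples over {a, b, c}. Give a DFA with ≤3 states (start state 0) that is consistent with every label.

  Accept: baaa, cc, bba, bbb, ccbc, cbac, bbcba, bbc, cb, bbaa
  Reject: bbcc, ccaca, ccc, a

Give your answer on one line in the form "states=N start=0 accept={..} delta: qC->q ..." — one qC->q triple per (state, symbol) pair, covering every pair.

Fold the examples into a partial DFA from state 0: repeatedly fix the first undefined (state, symbol) met by the shortest-then-alphabetical prefix, trying targets in increasing order and rejecting any under which an Accept and a Reject string meet in one state with the same remainder; add a state when all current targets are rejected. Accepting states are where Accept strings end.
a: 0a undefined. 0a->0: ok.
b: 0b undefined. 0b->0: no, baaa/a meet in 0. Open state 1: 0b->1.
c: 0c undefined. 0c->0: no, cc/ccaca meet in 0. 0c->1: ok.
ba: 1a undefined. 1a->0: no, baaa/a meet in 0. 1a->1: ok.
bb: 1b undefined. 1b->0: no, cc/bbcc meet in 1 with "c" left. 1b->1: ok.
cc: 1c undefined. 1c->0: no, baaa/bbcc meet in 1. 1c->1: no, baaa/bbcc meet in 1. Open state 2: 1c->2.
cca: 2a undefined. 2a->0: no, baaa/ccaca meet in 1. 2a->1: no, baaa/ccaca meet in 1. 2a->2: ok.
ccb: 2b undefined. 2b->0: no, bbcba/a meet in 0. 2b->1: ok.
ccc: 2c undefined. 2c->0: ok.
All examples now run through 3 states with every (state, symbol) defined. Accept strings end in {1,2}, Reject strings end in {0}; accept={1,2}.

states=3 start=0 accept={1,2} delta: 0a->0 0b->1 0c->1 1a->1 1b->1 1c->2 2a->2 2b->1 2c->0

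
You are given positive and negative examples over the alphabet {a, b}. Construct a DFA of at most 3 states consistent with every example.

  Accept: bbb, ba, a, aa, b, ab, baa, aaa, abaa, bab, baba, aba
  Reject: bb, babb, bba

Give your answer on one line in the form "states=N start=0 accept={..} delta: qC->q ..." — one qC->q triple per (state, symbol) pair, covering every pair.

Grow the machine one transition at a time. Run the examples from 0; the earliest place one falls off (shortest prefix, ties alphabetical) gets sent to the lowest-numbered state that keeps every Accept/Reject pair distinguishable — a pair clashes when both reach the same state with identical unread suffix — and to a fresh state only if none does.
a: 0a undefined. 0a->0: ok.
b: 0b undefined. 0b->0: no, bbb/bb meet in 0. Open state 1: 0b->1.
ba: 1a undefined. 1a->0: ok.
bb: 1b undefined. 1b->0: no, ba/bb meet in 0. 1b->1: no, bbb/bb meet in 1. Open state 2: 1b->2.
bba: 2a undefined. 2a->0: no, ba/bba meet in 0. 2a->1: no, b/bba meet in 1. 2a->2: ok.
bbb: 2b undefined. 2b->0: ok.
All examples now run through 3 states with every (state, symbol) defined. Accept strings end in {0,1}, Reject strings end in {2}; accept={0,1}.

states=3 start=0 accept={0,1} delta: 0a->0 0b->1 1a->0 1b->2 2a->2 2b->0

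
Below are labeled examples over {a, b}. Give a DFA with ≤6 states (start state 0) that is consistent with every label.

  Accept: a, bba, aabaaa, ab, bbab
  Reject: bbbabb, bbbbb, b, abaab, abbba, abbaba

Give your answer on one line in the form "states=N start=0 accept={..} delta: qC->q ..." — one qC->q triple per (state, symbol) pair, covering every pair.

states=4 start=0 accept={1,2} delta: 0a->1 0b->0 1a->0 1b->2 2a->1 2b->3 3a->3 3b->1

Fold the examples into a partial DFA from state 0: repeatedly fix the first undefined (state, symbol) met by the shortest-then-alphabetical prefix, trying targets in increasing order and rejecting any under which an Accept and a Reject string meet in one state with the same remainder; add a state when all current targets are rejected. Accepting states are where Accept strings end.
a: 0a undefined. 0a->0: no, ab/b meet in 0 with "b" left. Open state 1: 0a->1.
b: 0b undefined. 0b->0: ok.
aa: 1a undefined. 1a->0: ok.
ab: 1b undefined. 1b->0: no, a/abbba meet in 1. 1b->1: no, a/bbbabb meet in 1. Open state 2: 1b->2.
aba: 2a undefined. 2a->0: no, ab/abaab meet in 2. 2a->1: ok.
abb: 2b undefined. 2b->0: no, a/abbba meet in 1. 2b->1: no, a/bbbabb meet in 1. 2b->2: no, a/abbba meet in 1. Open state 3: 2b->3.
abba: 3a undefined. 3a->0: no, a/abbaba meet in 1. 3a->1: no, a/abbaba meet in 1. 3a->2: no, ab/abbaba meet in 2. 3a->3: ok.
abbb: 3b undefined. 3b->0: no, a/abbba meet in 1. 3b->1: ok.
All examples now run through 4 states with every (state, symbol) defined. Accept strings end in {1,2}, Reject strings end in {0,3}; accept={1,2}.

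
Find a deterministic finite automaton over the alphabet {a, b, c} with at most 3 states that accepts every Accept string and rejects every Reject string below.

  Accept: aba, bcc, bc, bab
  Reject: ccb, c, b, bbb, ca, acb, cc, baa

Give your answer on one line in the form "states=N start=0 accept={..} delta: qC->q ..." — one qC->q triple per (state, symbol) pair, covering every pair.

states=3 start=0 accept={2} delta: 0a->0 0b->1 0c->0 1a->2 1b->0 1c->2 2a->0 2b->2 2c->2

Fold the examples into a partial DFA from state 0: repeatedly fix the first undefined (state, symbol) met by the shortest-then-alphabetical prefix, trying targets in increasing order and rejecting any under which an Accept and a Reject string meet in one state with the same remainder; add a state when all current targets are rejected. Accepting states are where Accept strings end.
a: 0a undefined. 0a->0: ok.
b: 0b undefined. 0b->0: no, aba/b meet in 0. Open state 1: 0b->1.
c: 0c undefined. 0c->0: ok.
ba: 1a undefined. 1a->0: no, aba/c meet in 0. 1a->1: no, aba/ccb meet in 1. Open state 2: 1a->2.
bb: 1b undefined. 1b->0: ok.
bc: 1c undefined. 1c->0: no, bcc/c meet in 0. 1c->1: no, bcc/ccb meet in 1. 1c->2: ok.
baa: 2a undefined. 2a->0: ok.
bab: 2b undefined. 2b->0: no, bab/c meet in 0. 2b->1: no, bab/ccb meet in 1. 2b->2: ok.
bcc: 2c undefined. 2c->0: no, bcc/c meet in 0. 2c->1: no, bcc/ccb meet in 1. 2c->2: ok.
All examples now run through 3 states with every (state, symbol) defined. Accept strings end in {2}, Reject strings end in {0,1}; accept={2}.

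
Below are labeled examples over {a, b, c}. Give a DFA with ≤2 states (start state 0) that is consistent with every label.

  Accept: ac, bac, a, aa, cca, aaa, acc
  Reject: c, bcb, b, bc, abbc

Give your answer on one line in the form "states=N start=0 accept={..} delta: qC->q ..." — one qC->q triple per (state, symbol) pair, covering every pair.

State merging on the prefix tree: take the shortest (then alphabetical) example prefix whose next move is undefined and point that move at state 0, else 1, else 2, ...; a target is out if some Accept/Reject pair would then sit in one state with the same input left (inseparable). If every existing state is out, open a new one.
a: 0a undefined. 0a->0: no, ac/c meet in 0 with "c" left. Open state 1: 0a->1.
b: 0b undefined. 0b->0: ok.
c: 0c undefined. 0c->0: ok.
aa: 1a undefined. 1a->0: no, aa/c meet in 0. 1a->1: ok.
ab: 1b undefined. 1b->0: ok.
ac: 1c undefined. 1c->0: no, ac/c meet in 0. 1c->1: ok.
All examples now run through 2 states with every (state, symbol) defined. Accept strings end in {1}, Reject strings end in {0}; accept={1}.

states=2 start=0 accept={1} delta: 0a->1 0b->0 0c->0 1a->1 1b->0 1c->1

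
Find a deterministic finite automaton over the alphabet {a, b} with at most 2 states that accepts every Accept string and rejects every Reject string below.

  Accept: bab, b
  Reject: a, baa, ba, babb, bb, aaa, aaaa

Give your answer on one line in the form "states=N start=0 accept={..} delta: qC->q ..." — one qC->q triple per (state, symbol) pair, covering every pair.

Fold the examples into a partial DFA from state 0: repeatedly fix the first undefined (state, symbol) met by the shortest-then-alphabetical prefix, trying targets in increasing order and rejecting any under which an Accept and a Reject string meet in one state with the same remainder; add a state when all current targets are rejected. Accepting states are where Accept strings end.
a: 0a undefined. 0a->0: ok.
b: 0b undefined. 0b->0: no, bab/a meet in 0. Open state 1: 0b->1.
ba: 1a undefined. 1a->0: ok.
bb: 1b undefined. 1b->0: ok.
All examples now run through 2 states with every (state, symbol) defined. Accept strings end in {1}, Reject strings end in {0}; accept={1}.

states=2 start=0 accept={1} delta: 0a->0 0b->1 1a->0 1b->0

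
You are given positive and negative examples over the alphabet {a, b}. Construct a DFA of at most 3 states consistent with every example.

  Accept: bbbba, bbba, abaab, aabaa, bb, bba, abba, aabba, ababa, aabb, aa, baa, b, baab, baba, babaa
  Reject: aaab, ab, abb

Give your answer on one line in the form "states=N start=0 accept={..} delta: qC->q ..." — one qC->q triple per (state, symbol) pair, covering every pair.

Fold the examples into a partial DFA from state 0: repeatedly fix the first undefined (state, symbol) met by the shortest-then-alphabetical prefix, trying targets in increasing order and rejecting any under which an Accept and a Reject string meet in one state with the same remainder; add a state when all current targets are rejected. Accepting states are where Accept strings end.
a: 0a undefined. 0a->0: no, bb/abb meet in 0 with "bb" left. Open state 1: 0a->1.
b: 0b undefined. 0b->0: ok.
aa: 1a undefined. 1a->0: ok.
ab: 1b undefined. 1b->0: no, abaab/aaab meet in 0. 1b->1: no, bbbba/aaab meet in 1. Open state 2: 1b->2.
aba: 2a undefined. 2a->0: no, abaab/aaab meet in 2. 2a->1: ok.
abb: 2b undefined. 2b->0: no, abaab/abb meet in 0. 2b->1: no, bbbba/abb meet in 1. 2b->2: ok.
All examples now run through 3 states with every (state, symbol) defined. Accept strings end in {0,1}, Reject strings end in {2}; accept={0,1}.

states=3 start=0 accept={0,1} delta: 0a->1 0b->0 1a->0 1b->2 2a->1 2b->2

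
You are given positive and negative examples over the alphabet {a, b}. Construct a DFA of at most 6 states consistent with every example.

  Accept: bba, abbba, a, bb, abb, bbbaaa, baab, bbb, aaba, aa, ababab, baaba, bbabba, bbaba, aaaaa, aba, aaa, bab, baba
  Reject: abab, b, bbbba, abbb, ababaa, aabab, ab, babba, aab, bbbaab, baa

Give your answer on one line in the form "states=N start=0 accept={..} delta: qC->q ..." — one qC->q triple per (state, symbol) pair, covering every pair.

State merging on the prefix tree: take the shortest (then alphabetical) example prefix whose next move is undefined and point that move at state 0, else 1, else 2, ...; a target is out if some Accept/Reject pair would then sit in one state with the same input left (inseparable). If every existing state is out, open a new one.
a: 0a undefined. 0a->0: no, bbb/abbb meet in 0 with "bbb" left. Open state 1: 0a->1.
b: 0b undefined. 0b->0: no, bba/bbbba meet in 1. 0b->1: no, abbba/bbbba meet in 1 with "bbba" left. Open state 2: 0b->2.
aa: 1a undefined. 1a->0: no, bab/aabab meet in 2 with "ab" left. 1a->1: ok.
ab: 1b undefined. 1b->0: no, a/ababaa meet in 1. 1b->1: no, abbba/abab meet in 1. 1b->2: no, bbb/abbb meet in 2 with "bb" left. Open state 3: 1b->3.
ba: 2a undefined. 2a->0: no, bba/babba meet in 2 with "ba" left. 2a->1: no, a/baa meet in 1. 2a->2: ok.
bb: 2b undefined. 2b->0: no, bba/bbbba meet in 1. 2b->1: no, bbb/ab meet in 3. 2b->2: no, bba/b meet in 2. 2b->3: no, abbba/bbbba meet in 3 with "bba" left. Open state 4: 2b->4.
aba: 3a undefined. 3a->0: ok.
abb: 3b undefined. 3b->0: no, abbba/abab meet in 2. 3b->1: ok.
bba: 4a undefined. 4a->0: no, bbaba/abab meet in 2. 4a->1: ok.
bbb: 4b undefined. 4b->0: no, bba/babba meet in 1. 4b->1: no, bba/babba meet in 1. 4b->2: no, bba/bbbba meet in 1. 4b->3: no, bba/bbbba meet in 1. 4b->4: no, bba/bbbba meet in 1. Open state 5: 4b->5.
bbba: 5a undefined. 5a->0: no, abbba/babba meet in 0. 5a->1: no, bba/babba meet in 1. 5a->2: no, bb/bbbaab meet in 4. 5a->3: ok.
bbbb: 5b undefined. 5b->0: no, bba/bbbba meet in 1. 5b->1: no, bba/bbbba meet in 1. 5b->2: ok.
All examples now run through 6 states with every (state, symbol) defined. Accept strings end in {0,1,4,5}, Reject strings end in {2,3}; accept={0,1,4,5}.

states=6 start=0 accept={0,1,4,5} delta: 0a->1 0b->2 1a->1 1b->3 2a->2 2b->4 3a->0 3b->1 4a->1 4b->5 5a->3 5b->2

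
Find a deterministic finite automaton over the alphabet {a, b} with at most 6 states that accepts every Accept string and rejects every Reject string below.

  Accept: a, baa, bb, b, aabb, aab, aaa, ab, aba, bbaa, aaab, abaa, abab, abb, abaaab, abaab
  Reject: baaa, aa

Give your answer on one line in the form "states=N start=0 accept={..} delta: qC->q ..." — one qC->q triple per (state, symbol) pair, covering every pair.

states=3 start=0 accept={1,2} delta: 0a->1 0b->1 1a->0 1b->2 2a->2 2b->1

Grow the machine one transition at a time. Run the examples from 0; the earliest place one falls off (shortest prefix, ties alphabetical) gets sent to the lowest-numbered state that keeps every Accept/Reject pair distinguishable — a pair clashes when both reach the same state with identical unread suffix — and to a fresh state only if none does.
a: 0a undefined. 0a->0: no, a/aa meet in 0. Open state 1: 0a->1.
b: 0b undefined. 0b->0: no, baa/aa meet in 1 with "a" left. 0b->1: ok.
aa: 1a undefined. 1a->0: ok.
ab: 1b undefined. 1b->0: no, bb/baaa meet in 0. 1b->1: no, aba/baaa meet in 0. Open state 2: 1b->2.
aba: 2a undefined. 2a->0: no, aba/baaa meet in 0. 2a->1: no, bbaa/baaa meet in 0. 2a->2: ok.
abb: 2b undefined. 2b->0: no, abab/baaa meet in 0. 2b->1: ok.
All examples now run through 3 states with every (state, symbol) defined. Accept strings end in {1,2}, Reject strings end in {0}; accept={1,2}.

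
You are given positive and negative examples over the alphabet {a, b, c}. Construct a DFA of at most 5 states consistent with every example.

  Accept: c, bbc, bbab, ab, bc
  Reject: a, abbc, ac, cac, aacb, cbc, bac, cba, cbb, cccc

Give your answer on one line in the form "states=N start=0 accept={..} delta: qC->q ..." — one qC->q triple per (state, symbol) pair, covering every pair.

Fold the examples into a partial DFA from state 0: repeatedly fix the first undefined (state, symbol) met by the shortest-then-alphabetical prefix, trying targets in increasing order and rejecting any under which an Accept and a Reject string meet in one state with the same remainder; add a state when all current targets are rejected. Accepting states are where Accept strings end.
a: 0a undefined. 0a->0: no, c/ac meet in 0 with "c" left. Open state 1: 0a->1.
b: 0b undefined. 0b->0: ok.
c: 0c undefined. 0c->0: no, c/cbc meet in 0. 0c->1: no, c/a meet in 1. Open state 2: 0c->2.
aa: 1a undefined. 1a->0: ok.
ab: 1b undefined. 1b->0: no, c/abbc meet in 2. 1b->1: no, bbab/a meet in 1. 1b->2: ok.
ac: 1c undefined. 1c->0: ok.
ca: 2a undefined. 2a->0: no, c/cac meet in 2. 2a->1: ok.
cb: 2b undefined. 2b->0: no, c/abbc meet in 2. 2b->1: no, c/cbb meet in 2. 2b->2: no, c/aacb meet in 2. Open state 3: 2b->3.
cc: 2c undefined. 2c->0: ok.
cba: 3a undefined. 3a->0: ok.
cbb: 3b undefined. 3b->0: ok.
cbc: 3c undefined. 3c->0: ok.
All examples now run through 4 states with every (state, symbol) defined. Accept strings end in {2}, Reject strings end in {0,1,3}; accept={2}.

states=4 start=0 accept={2} delta: 0a->1 0b->0 0c->2 1a->0 1b->2 1c->0 2a->1 2b->3 2c->0 3a->0 3b->0 3c->0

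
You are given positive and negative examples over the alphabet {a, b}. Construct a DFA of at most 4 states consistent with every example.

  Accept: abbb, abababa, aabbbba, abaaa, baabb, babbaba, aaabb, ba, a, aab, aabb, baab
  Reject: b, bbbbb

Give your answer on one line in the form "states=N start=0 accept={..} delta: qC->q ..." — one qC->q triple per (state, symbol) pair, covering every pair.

Grow the machine one transition at a time. Run the examples from 0; the earliest place one falls off (shortest prefix, ties alphabetical) gets sent to the lowest-numbered state that keeps every Accept/Reject pair distinguishable — a pair clashes when both reach the same state with identical unread suffix — and to a fresh state only if none does.
a: 0a undefined. 0a->0: no, aab/b meet in 0 with "b" left. Open state 1: 0a->1.
b: 0b undefined. 0b->0: ok.
aa: 1a undefined. 1a->0: no, baabb/b meet in 0. 1a->1: ok.
ab: 1b undefined. 1b->0: no, abbb/b meet in 0. 1b->1: ok.
All examples now run through 2 states with every (state, symbol) defined. Accept strings end in {1}, Reject strings end in {0}; accept={1}.

states=2 start=0 accept={1} delta: 0a->1 0b->0 1a->1 1b->1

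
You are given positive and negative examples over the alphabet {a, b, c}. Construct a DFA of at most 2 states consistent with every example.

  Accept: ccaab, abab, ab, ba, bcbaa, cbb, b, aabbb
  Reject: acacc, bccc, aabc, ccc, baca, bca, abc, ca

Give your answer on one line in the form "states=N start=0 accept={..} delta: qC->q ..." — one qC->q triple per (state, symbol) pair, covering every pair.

states=2 start=0 accept={0} delta: 0a->0 0b->0 0c->1 1a->1 1b->0 1c->0

Fold the examples into a partial DFA from state 0: repeatedly fix the first undefined (state, symbol) met by the shortest-then-alphabetical prefix, trying targets in increasing order and rejecting any under which an Accept and a Reject string meet in one state with the same remainder; add a state when all current targets are rejected. Accepting states are where Accept strings end.
a: 0a undefined. 0a->0: ok.
b: 0b undefined. 0b->0: ok.
c: 0c undefined. 0c->0: no, ccaab/acacc meet in 0. Open state 1: 0c->1.
ca: 1a undefined. 1a->0: no, abab/baca meet in 0. 1a->1: ok.
cb: 1b undefined. 1b->0: ok.
cc: 1c undefined. 1c->0: ok.
All examples now run through 2 states with every (state, symbol) defined. Accept strings end in {0}, Reject strings end in {1}; accept={0}.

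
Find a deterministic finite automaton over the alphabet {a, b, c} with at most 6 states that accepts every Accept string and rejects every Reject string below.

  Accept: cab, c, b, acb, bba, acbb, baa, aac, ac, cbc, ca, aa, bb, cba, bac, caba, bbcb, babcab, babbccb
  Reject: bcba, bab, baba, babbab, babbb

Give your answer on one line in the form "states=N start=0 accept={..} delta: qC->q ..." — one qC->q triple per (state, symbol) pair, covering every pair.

states=4 start=0 accept={0,1,2} delta: 0a->0 0b->1 0c->0 1a->2 1b->0 1c->2 2a->0 2b->3 2c->0 3a->3 3b->3 3c->0

Grow the machine one transition at a time. Run the examples from 0; the earliest place one falls off (shortest prefix, ties alphabetical) gets sent to the lowest-numbered state that keeps every Accept/Reject pair distinguishable — a pair clashes when both reach the same state with identical unread suffix — and to a fresh state only if none does.
a: 0a undefined. 0a->0: ok.
b: 0b undefined. 0b->0: no, b/bab meet in 0. Open state 1: 0b->1.
c: 0c undefined. 0c->0: ok.
ba: 1a undefined. 1a->0: no, cab/bab meet in 1. 1a->1: no, bba/baba meet in 1 with "ba" left. Open state 2: 1a->2.
bb: 1b undefined. 1b->0: ok.
bc: 1c undefined. 1c->0: no, cba/bcba meet in 2. 1c->1: no, c/bcba meet in 0. 1c->2: ok.
baa: 2a undefined. 2a->0: ok.
bab: 2b undefined. 2b->0: no, c/bcba meet in 0. 2b->1: no, cab/bab meet in 1. 2b->2: no, cab/babbab meet in 1. Open state 3: 2b->3.
bac: 2c undefined. 2c->0: ok.
baba: 3a undefined. 3a->0: no, c/bcba meet in 0. 3a->1: no, cab/bcba meet in 1. 3a->2: no, cbc/bcba meet in 2. 3a->3: ok.
babb: 3b undefined. 3b->0: no, cab/babbab meet in 1. 3b->1: no, c/babbb meet in 0. 3b->2: no, cab/babbab meet in 1. 3b->3: ok.
babc: 3c undefined. 3c->0: ok.
All examples now run through 4 states with every (state, symbol) defined. Accept strings end in {0,1,2}, Reject strings end in {3}; accept={0,1,2}.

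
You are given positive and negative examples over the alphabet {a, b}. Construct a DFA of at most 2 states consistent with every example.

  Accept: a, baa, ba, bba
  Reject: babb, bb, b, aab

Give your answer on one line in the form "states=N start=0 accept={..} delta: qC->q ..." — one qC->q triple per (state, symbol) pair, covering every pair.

Grow the machine one transition at a time. Run the examples from 0; the earliest place one falls off (shortest prefix, ties alphabetical) gets sent to the lowest-numbered state that keeps every Accept/Reject pair distinguishable — a pair clashes when both reach the same state with identical unread suffix — and to a fresh state only if none does.
a: 0a undefined. 0a->0: ok.
b: 0b undefined. 0b->0: no, a/babb meet in 0. Open state 1: 0b->1.
ba: 1a undefined. 1a->0: ok.
bb: 1b undefined. 1b->0: no, a/babb meet in 0. 1b->1: ok.
All examples now run through 2 states with every (state, symbol) defined. Accept strings end in {0}, Reject strings end in {1}; accept={0}.

states=2 start=0 accept={0} delta: 0a->0 0b->1 1a->0 1b->1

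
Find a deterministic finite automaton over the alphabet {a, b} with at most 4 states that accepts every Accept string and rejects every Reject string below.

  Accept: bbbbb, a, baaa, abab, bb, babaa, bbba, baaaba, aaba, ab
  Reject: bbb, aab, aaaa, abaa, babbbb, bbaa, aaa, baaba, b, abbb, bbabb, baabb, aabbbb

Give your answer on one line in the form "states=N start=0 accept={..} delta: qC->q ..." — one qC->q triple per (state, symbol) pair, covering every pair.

Grow the machine one transition at a time. Run the examples from 0; the earliest place one falls off (shortest prefix, ties alphabetical) gets sent to the lowest-numbered state that keeps every Accept/Reject pair distinguishable — a pair clashes when both reach the same state with identical unread suffix — and to a fresh state only if none does.
a: 0a undefined. 0a->0: no, a/aaaa meet in 0. Open state 1: 0a->1.
b: 0b undefined. 0b->0: no, bbbbb/bbb meet in 0. 0b->1: no, a/b meet in 1. Open state 2: 0b->2.
aa: 1a undefined. 1a->0: no, a/aaa meet in 1. 1a->1: no, a/aaaa meet in 1. 1a->2: no, bbbbb/aabbbb meet in 2 with "bbbb" left. Open state 3: 1a->3.
ab: 1b undefined. 1b->0: no, bb/abbb meet in 2 with "b" left. 1b->1: no, a/abbb meet in 1. 1b->2: no, ab/b meet in 2. 1b->3: ok.
ba: 2a undefined. 2a->0: ok.
bb: 2b undefined. 2b->0: no, bbbbb/bbb meet in 2. 2b->1: no, bbbbb/abbb meet in 3 with "bb" left. 2b->2: no, bbbbb/bbb meet in 2. 2b->3: ok.
aaa: 3a undefined. 3a->0: no, a/aaaa meet in 1. 3a->1: no, a/aaa meet in 1. 3a->2: ok.
aab: 3b undefined. 3b->0: ok.
All examples now run through 4 states with every (state, symbol) defined. Accept strings end in {1,3}, Reject strings end in {0,2}; accept={1,3}.

states=4 start=0 accept={1,3} delta: 0a->1 0b->2 1a->3 1b->3 2a->0 2b->3 3a->2 3b->0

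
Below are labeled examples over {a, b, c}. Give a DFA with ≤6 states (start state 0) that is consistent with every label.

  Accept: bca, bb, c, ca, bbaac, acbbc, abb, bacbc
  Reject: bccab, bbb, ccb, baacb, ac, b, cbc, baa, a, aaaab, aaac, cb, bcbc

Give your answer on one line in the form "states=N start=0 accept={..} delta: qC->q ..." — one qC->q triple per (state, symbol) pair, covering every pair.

Fold the examples into a partial DFA from state 0: repeatedly fix the first undefined (state, symbol) met by the shortest-then-alphabetical prefix, trying targets in increasing order and rejecting any under which an Accept and a Reject string meet in one state with the same remainder; add a state when all current targets are rejected. Accepting states are where Accept strings end.
a: 0a undefined. 0a->0: no, c/ac meet in 0 with "c" left. Open state 1: 0a->1.
b: 0b undefined. 0b->0: no, bb/bbb meet in 0. 0b->1: no, abb/bbb meet in 1 with "bb" left. Open state 2: 0b->2.
c: 0c undefined. 0c->0: no, ca/a meet in 1. 0c->1: no, c/a meet in 1. 0c->2: no, bb/cb meet in 2 with "b" left. Open state 3: 0c->3.
aa: 1a undefined. 1a->0: ok.
ab: 1b undefined. 1b->0: no, abb/b meet in 2. 1b->1: no, abb/a meet in 1. 1b->2: ok.
ac: 1c undefined. 1c->0: ok.
ba: 2a undefined. 2a->0: no, bacbc/cbc meet in 3 with "bc" left. 2a->1: ok.
bb: 2b undefined. 2b->0: no, bb/ac meet in 0. 2b->1: no, bb/a meet in 1. 2b->2: no, bb/bbb meet in 2. 2b->3: ok.
bc: 2c undefined. 2c->0: no, bca/a meet in 1. 2c->1: no, bca/ac meet in 0. 2c->2: no, bca/a meet in 1. 2c->3: ok.
ca: 3a undefined. 3a->0: no, bca/ac meet in 0. 3a->1: no, bca/a meet in 1. 3a->2: no, bca/b meet in 2. 3a->3: ok.
cb: 3b undefined. 3b->0: no, bca/cbc meet in 3. 3b->1: ok.
cc: 3c undefined. 3c->0: no, bbaac/ac meet in 0. 3c->1: no, bbaac/bbb meet in 1. 3c->2: no, bca/ccb meet in 3. 3c->3: ok.
All examples now run through 4 states with every (state, symbol) defined. Accept strings end in {3}, Reject strings end in {0,1,2}; accept={3}.

states=4 start=0 accept={3} delta: 0a->1 0b->2 0c->3 1a->0 1b->2 1c->0 2a->1 2b->3 2c->3 3a->3 3b->1 3c->3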